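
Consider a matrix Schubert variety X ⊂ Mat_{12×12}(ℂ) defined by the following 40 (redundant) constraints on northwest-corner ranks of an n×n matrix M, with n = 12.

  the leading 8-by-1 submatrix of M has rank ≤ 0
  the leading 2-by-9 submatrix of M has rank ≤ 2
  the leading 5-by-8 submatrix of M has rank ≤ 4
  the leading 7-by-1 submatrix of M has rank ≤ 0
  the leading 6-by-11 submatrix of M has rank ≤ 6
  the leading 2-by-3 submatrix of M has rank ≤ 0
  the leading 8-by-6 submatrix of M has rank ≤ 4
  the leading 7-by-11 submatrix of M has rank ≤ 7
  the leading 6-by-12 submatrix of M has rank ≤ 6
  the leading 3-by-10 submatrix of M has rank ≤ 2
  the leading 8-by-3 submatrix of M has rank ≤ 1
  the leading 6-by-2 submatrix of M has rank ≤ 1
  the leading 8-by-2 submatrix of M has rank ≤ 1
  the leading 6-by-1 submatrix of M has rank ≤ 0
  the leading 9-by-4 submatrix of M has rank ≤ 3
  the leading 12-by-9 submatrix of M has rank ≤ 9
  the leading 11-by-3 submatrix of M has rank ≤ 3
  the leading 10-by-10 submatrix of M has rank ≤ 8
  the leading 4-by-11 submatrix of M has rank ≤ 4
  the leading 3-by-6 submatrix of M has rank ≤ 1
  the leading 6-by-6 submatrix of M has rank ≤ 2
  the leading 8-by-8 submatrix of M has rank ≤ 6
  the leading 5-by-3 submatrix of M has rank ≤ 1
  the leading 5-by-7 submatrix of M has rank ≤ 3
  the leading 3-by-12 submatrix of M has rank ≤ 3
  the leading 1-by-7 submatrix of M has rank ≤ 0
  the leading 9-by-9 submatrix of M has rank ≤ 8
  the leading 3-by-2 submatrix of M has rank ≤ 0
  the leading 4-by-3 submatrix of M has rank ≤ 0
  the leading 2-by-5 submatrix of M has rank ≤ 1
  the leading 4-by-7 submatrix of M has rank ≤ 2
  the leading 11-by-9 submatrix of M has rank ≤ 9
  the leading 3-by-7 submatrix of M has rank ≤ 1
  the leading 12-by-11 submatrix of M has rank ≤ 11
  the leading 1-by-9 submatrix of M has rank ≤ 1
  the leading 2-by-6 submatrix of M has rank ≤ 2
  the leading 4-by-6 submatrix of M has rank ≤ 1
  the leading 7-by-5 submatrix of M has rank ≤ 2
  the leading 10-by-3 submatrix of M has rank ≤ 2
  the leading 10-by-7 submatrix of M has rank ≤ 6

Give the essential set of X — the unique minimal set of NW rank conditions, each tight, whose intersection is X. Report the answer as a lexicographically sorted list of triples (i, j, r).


Recovering R(i,j) via the rank-extension bound from the 40 conditions:

  row 1: 0, 0, 0, 0, 0, 0, 0, 1, 1, 1, 1, 1
  row 2: 0, 0, 0, 1, 1, 1, 1, 2, 2, 2, 2, 2
  row 3: 0, 0, 0, 1, 1, 1, 1, 2, 2, 2, 3, 3
  row 4: 0, 0, 0, 1, 1, 1, 2, 3, 3, 3, 4, 4
  row 5: 0, 1, 1, 2, 2, 2, 3, 4, 4, 4, 5, 5
  row 6: 0, 1, 1, 2, 2, 2, 3, 4, 5, 5, 6, 6
  row 7: 0, 1, 1, 2, 2, 3, 4, 5, 6, 6, 7, 7
  row 8: 0, 1, 1, 2, 3, 4, 5, 6, 7, 7, 8, 8
  row 9: 1, 2, 2, 3, 4, 5, 6, 7, 8, 8, 9, 9
  row 10: 1, 2, 2, 3, 4, 5, 6, 7, 8, 8, 9, 10
  row 11: 1, 2, 3, 4, 5, 6, 7, 8, 9, 9, 10, 11
  row 12: 1, 2, 3, 4, 5, 6, 7, 8, 9, 10, 11, 12

the unique w with this rank table is (8, 4, 11, 7, 2, 9, 6, 5, 1, 12, 3, 10).

|D(w)|=35, |Ess(w)|=11:

[(1, 7, 0), (3, 7, 1), (3, 10, 2), (4, 3, 0), (4, 6, 1), (6, 6, 2), (7, 5, 2), (8, 1, 0), (8, 3, 1), (10, 3, 2), (10, 10, 8)]


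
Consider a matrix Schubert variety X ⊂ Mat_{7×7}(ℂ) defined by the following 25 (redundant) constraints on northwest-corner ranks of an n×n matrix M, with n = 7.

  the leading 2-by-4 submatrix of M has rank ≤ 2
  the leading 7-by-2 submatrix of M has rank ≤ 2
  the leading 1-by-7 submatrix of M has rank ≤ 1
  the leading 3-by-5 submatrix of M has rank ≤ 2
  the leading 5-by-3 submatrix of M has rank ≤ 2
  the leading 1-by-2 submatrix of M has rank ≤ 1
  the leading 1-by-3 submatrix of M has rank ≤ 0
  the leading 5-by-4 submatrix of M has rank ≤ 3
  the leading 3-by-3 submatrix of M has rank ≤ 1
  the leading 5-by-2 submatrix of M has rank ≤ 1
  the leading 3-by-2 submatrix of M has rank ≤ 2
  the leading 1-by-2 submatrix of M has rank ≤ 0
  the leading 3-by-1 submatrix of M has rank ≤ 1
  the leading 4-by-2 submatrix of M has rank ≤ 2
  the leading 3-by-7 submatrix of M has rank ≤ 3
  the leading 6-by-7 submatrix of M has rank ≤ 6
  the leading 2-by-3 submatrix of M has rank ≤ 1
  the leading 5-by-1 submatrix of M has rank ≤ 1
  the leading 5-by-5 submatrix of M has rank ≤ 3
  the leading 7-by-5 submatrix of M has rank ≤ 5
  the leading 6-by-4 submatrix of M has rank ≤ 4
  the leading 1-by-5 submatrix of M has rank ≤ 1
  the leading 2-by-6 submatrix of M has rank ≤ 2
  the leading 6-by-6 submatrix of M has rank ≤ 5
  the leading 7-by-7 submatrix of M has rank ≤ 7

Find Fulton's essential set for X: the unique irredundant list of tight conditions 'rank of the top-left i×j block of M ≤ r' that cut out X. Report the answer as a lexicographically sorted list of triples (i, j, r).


Propagating the 25 rank bounds to every northwest block:

  i=1: 0, 0, 0, 1, 1, 1, 1
  i=2: 1, 1, 1, 2, 2, 2, 2
  i=3: 1, 1, 1, 2, 2, 3, 3
  i=4: 1, 1, 2, 3, 3, 4, 4
  i=5: 1, 1, 2, 3, 3, 4, 5
  i=6: 1, 2, 3, 4, 4, 5, 6
  i=7: 1, 2, 3, 4, 5, 6, 7

second differences of R give the permutation w = (4, 1, 6, 3, 7, 2, 5).

D(w) has 9 cells with 5 SE-corners; essential set:

[(1, 3, 0), (3, 3, 1), (3, 5, 2), (5, 2, 1), (5, 5, 3)]


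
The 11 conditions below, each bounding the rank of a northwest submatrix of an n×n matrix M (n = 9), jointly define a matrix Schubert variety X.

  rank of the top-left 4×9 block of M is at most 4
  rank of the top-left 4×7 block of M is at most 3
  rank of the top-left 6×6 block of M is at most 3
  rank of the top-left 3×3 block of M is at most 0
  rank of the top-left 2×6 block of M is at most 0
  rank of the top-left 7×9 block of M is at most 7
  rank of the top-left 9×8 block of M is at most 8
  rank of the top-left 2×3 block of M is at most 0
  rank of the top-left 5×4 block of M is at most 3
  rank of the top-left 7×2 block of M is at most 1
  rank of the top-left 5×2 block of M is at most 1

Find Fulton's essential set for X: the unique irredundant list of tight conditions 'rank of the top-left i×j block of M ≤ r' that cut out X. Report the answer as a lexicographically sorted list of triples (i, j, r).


Propagating the 11 rank bounds to every northwest block:

  R[1]: 0 | 0 | 0 | 0 | 0 | 0 | 1 | 1 | 1
  R[2]: 0 | 0 | 0 | 0 | 0 | 0 | 1 | 2 | 2
  R[3]: 0 | 0 | 0 | 1 | 1 | 1 | 2 | 3 | 3
  R[4]: 1 | 1 | 1 | 2 | 2 | 2 | 3 | 4 | 4
  R[5]: 1 | 1 | 2 | 3 | 3 | 3 | 4 | 5 | 5
  R[6]: 1 | 1 | 2 | 3 | 3 | 3 | 4 | 5 | 6
  R[7]: 1 | 1 | 2 | 3 | 4 | 4 | 5 | 6 | 7
  R[8]: 1 | 2 | 3 | 4 | 5 | 5 | 6 | 7 | 8
  R[9]: 1 | 2 | 3 | 4 | 5 | 6 | 7 | 8 | 9

giving w = (7, 8, 4, 1, 3, 9, 5, 2, 6) via Δ²R.

4 SE-corners of the 20-cell Rothe diagram give Ess(w):

[(2, 6, 0), (3, 3, 0), (6, 6, 3), (7, 2, 1)]


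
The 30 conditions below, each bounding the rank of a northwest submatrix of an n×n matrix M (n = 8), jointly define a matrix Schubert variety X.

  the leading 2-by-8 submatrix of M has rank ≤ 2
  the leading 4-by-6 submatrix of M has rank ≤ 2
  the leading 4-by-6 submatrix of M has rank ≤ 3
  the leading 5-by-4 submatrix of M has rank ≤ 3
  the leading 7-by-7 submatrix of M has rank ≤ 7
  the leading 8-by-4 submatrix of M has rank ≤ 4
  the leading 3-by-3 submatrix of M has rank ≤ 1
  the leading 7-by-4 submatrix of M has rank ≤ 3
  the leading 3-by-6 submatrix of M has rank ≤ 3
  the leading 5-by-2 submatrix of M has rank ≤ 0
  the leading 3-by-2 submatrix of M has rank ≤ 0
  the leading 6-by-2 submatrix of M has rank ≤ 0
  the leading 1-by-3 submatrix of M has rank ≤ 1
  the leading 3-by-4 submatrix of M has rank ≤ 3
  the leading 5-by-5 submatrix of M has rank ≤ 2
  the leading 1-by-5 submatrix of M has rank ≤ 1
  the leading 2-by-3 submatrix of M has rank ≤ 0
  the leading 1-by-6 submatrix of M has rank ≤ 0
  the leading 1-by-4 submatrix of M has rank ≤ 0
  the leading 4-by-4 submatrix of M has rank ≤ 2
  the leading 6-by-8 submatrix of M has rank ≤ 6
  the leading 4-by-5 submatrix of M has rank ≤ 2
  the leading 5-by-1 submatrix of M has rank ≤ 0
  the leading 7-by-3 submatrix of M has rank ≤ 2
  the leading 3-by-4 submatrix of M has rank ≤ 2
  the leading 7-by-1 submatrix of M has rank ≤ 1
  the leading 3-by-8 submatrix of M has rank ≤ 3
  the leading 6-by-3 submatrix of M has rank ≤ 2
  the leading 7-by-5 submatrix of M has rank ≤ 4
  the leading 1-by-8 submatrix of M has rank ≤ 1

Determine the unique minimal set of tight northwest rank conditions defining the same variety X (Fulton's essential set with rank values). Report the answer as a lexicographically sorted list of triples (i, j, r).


Propagating the 30 rank bounds to every northwest block:

  0 | 0 | 0 | 0 | 0 | 0 | 1 | 1
  0 | 0 | 0 | 1 | 1 | 1 | 2 | 2
  0 | 0 | 1 | 2 | 2 | 2 | 3 | 3
  0 | 0 | 1 | 2 | 2 | 2 | 3 | 4
  0 | 0 | 1 | 2 | 2 | 3 | 4 | 5
  0 | 0 | 1 | 2 | 3 | 4 | 5 | 6
  1 | 1 | 2 | 3 | 4 | 5 | 6 | 7
  1 | 2 | 3 | 4 | 5 | 6 | 7 | 8

the unique w with this rank table is (7, 4, 3, 8, 6, 5, 1, 2).

5 SE-corners of the 20-cell Rothe diagram give Ess(w):

[(1, 6, 0), (2, 3, 0), (4, 6, 2), (5, 5, 2), (6, 2, 0)]


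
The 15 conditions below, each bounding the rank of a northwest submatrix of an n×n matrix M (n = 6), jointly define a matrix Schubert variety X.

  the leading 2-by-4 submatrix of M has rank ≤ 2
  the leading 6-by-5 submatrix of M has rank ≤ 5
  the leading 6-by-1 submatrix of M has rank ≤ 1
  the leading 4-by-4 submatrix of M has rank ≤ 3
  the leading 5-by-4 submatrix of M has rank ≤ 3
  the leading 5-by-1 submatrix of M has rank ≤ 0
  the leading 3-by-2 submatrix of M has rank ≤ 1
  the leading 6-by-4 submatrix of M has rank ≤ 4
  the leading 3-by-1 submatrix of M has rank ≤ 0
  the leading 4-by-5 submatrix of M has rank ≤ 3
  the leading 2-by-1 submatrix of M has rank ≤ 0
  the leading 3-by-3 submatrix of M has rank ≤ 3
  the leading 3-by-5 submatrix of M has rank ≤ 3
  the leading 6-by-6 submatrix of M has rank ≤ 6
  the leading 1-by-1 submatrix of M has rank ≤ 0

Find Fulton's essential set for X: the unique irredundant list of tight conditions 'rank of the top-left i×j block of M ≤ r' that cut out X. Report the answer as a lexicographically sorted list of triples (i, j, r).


Propagating the 15 rank bounds to every northwest block:

  0 | 1 | 1 | 1 | 1 | 1
  0 | 1 | 2 | 2 | 2 | 2
  0 | 1 | 2 | 3 | 3 | 3
  0 | 1 | 2 | 3 | 3 | 4
  0 | 1 | 2 | 3 | 4 | 5
  1 | 2 | 3 | 4 | 5 | 6

giving w = (2, 3, 4, 6, 5, 1) via Δ²R.

Fulton essential set (2 of the 6 Rothe cells):

[(4, 5, 3), (5, 1, 0)]


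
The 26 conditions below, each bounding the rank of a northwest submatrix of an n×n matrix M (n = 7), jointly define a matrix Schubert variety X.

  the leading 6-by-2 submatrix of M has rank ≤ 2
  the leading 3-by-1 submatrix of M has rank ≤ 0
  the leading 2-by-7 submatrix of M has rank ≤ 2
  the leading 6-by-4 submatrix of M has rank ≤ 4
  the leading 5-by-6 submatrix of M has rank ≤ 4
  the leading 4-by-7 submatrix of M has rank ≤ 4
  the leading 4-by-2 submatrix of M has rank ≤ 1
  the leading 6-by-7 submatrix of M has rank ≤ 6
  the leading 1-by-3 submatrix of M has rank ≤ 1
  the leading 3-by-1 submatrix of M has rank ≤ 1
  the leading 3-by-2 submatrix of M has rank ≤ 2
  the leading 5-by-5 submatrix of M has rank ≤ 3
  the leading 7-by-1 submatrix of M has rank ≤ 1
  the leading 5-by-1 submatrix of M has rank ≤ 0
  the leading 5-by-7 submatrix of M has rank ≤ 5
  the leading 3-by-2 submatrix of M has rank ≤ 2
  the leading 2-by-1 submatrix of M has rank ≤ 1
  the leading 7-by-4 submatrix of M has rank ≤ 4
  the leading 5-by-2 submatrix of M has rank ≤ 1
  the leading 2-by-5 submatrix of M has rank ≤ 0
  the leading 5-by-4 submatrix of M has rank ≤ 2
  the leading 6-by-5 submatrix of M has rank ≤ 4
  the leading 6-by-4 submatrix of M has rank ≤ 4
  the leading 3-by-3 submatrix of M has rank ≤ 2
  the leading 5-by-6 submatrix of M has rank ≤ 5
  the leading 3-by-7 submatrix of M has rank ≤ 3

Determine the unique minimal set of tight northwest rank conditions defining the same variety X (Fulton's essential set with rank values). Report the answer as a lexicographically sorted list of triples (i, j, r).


Computing R[i][j] = min implied NW-rank bound (n=7, 26 conditions):

  0, 0, 0, 0, 0, 1, 1
  0, 0, 0, 0, 0, 1, 2
  0, 1, 1, 1, 1, 2, 3
  0, 1, 2, 2, 2, 3, 4
  0, 1, 2, 2, 3, 4, 5
  1, 2, 3, 3, 4, 5, 6
  1, 2, 3, 4, 5, 6, 7

giving w = (6, 7, 2, 3, 5, 1, 4) via Δ²R.

ℓ(w)=14; the 3 essential cells (i,j,r):

[(2, 5, 0), (5, 1, 0), (5, 4, 2)]


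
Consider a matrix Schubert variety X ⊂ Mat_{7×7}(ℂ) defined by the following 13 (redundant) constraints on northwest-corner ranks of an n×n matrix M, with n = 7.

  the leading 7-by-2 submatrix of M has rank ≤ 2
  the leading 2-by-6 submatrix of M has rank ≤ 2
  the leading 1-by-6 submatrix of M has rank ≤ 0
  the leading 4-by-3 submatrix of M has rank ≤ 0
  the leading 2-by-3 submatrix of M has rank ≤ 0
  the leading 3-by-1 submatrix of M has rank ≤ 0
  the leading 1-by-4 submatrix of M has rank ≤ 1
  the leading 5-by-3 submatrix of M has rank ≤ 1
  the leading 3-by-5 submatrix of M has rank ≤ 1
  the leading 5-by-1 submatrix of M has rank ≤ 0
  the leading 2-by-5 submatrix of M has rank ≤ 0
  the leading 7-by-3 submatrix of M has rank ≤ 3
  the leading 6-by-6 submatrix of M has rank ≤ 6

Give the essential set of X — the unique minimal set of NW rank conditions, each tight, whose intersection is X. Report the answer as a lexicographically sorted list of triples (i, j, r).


Computing R[i][j] = min implied NW-rank bound (n=7, 13 conditions):

  0  0  0  0  0  0  1
  0  0  0  0  0  1  2
  0  0  0  1  1  2  3
  0  0  0  1  2  3  4
  0  1  1  2  3  4  5
  1  2  2  3  4  5  6
  1  2  3  4  5  6  7

second differences of R give the permutation w = (7, 6, 4, 5, 2, 1, 3).

Fulton essential set (4 of the 18 Rothe cells):

[(1, 6, 0), (2, 5, 0), (4, 3, 0), (5, 1, 0)]


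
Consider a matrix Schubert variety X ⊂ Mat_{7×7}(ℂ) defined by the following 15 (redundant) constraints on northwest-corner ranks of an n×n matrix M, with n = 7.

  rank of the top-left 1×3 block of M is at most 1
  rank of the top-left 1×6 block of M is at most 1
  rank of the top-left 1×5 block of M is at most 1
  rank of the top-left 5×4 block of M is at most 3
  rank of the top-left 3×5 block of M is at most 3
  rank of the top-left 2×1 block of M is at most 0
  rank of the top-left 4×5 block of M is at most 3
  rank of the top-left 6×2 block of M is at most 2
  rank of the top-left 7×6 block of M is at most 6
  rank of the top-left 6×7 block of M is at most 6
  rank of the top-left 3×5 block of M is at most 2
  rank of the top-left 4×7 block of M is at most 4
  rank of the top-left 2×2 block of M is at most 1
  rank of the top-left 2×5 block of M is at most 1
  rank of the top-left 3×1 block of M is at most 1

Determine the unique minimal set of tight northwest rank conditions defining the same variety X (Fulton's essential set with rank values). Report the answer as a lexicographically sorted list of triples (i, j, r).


Reconstructing r_w from the 15 given conditions:

  R[1]: 0  1  1  1  1  1  1
  R[2]: 0  1  1  1  1  2  2
  R[3]: 1  2  2  2  2  3  3
  R[4]: 1  2  3  3  3  4  4
  R[5]: 1  2  3  3  4  5  5
  R[6]: 1  2  3  4  5  6  6
  R[7]: 1  2  3  4  5  6  7

the unique w with this rank table is (2, 6, 1, 3, 5, 4, 7).

|D(w)|=6, |Ess(w)|=3:

[(2, 1, 0), (2, 5, 1), (5, 4, 3)]


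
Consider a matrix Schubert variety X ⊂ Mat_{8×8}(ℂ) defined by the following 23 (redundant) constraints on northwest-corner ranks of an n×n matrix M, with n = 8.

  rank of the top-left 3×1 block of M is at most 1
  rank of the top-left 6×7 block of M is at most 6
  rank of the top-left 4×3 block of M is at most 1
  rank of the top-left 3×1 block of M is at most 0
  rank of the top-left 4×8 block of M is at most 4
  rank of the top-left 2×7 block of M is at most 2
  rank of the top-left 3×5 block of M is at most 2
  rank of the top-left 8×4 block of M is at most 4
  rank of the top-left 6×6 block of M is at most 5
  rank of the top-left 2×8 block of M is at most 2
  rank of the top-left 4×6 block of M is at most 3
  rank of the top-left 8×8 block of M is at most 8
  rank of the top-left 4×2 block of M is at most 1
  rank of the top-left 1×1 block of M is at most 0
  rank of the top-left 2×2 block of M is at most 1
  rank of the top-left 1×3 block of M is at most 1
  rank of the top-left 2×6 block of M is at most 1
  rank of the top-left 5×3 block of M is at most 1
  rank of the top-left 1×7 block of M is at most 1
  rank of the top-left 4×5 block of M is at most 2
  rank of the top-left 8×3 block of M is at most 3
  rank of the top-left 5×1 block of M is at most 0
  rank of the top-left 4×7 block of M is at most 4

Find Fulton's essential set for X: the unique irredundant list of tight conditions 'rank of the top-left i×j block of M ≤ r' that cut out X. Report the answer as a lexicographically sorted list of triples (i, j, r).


Reconstructing r_w from the 23 given conditions:

  R[1]: 0 1 1 1 1 1 1 1
  R[2]: 0 1 1 1 1 1 2 2
  R[3]: 0 1 1 2 2 2 3 3
  R[4]: 0 1 1 2 2 3 4 4
  R[5]: 0 1 1 2 3 4 5 5
  R[6]: 1 2 2 3 4 5 6 6
  R[7]: 1 2 3 4 5 6 7 7
  R[8]: 1 2 3 4 5 6 7 8

giving w = (2, 7, 4, 6, 5, 1, 3, 8) via Δ²R.

Rothe diagram D(w) (13 cells), 4 SE-corners (essential conditions):

[(2, 6, 1), (4, 5, 2), (5, 1, 0), (5, 3, 1)]


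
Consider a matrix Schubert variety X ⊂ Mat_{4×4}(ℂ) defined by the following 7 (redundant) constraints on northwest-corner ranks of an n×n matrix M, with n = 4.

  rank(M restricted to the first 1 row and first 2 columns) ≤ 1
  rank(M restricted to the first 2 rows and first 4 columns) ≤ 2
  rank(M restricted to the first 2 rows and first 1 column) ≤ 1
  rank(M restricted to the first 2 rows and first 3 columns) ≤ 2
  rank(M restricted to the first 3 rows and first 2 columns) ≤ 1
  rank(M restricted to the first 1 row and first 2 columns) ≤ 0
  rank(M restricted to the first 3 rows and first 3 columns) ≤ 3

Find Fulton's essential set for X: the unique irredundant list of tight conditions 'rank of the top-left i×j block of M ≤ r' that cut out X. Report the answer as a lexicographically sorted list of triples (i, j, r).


Rank table r_w(4×4) implied by the 7 constraints:

  row 1: 0 0 1 1
  row 2: 1 1 2 2
  row 3: 1 1 2 3
  row 4: 1 2 3 4

reading off 1-entries of Δ²R: w = (3, 1, 4, 2).

|D(w)|=3, |Ess(w)|=2:

[(1, 2, 0), (3, 2, 1)]


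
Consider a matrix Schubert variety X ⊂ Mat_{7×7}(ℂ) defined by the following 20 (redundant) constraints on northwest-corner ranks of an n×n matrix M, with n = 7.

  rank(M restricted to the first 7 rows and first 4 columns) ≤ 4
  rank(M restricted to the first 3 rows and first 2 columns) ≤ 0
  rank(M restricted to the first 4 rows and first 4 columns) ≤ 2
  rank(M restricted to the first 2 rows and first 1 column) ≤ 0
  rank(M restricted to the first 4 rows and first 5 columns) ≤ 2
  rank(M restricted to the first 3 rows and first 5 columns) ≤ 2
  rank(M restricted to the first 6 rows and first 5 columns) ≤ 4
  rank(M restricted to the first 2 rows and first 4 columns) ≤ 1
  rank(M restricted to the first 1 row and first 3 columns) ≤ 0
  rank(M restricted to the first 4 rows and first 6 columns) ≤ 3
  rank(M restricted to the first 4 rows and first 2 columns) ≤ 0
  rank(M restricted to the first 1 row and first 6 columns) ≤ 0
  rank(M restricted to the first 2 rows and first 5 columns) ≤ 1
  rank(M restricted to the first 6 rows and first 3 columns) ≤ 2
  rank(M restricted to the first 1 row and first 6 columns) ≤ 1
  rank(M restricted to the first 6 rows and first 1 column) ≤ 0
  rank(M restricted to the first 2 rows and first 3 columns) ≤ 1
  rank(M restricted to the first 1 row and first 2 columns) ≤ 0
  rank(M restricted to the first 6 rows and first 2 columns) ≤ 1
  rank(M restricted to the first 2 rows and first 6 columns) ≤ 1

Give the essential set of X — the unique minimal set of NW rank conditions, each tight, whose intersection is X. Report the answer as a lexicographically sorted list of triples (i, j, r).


Reconstructing r_w from the 20 given conditions:

  R[1]: 0  0  0  0  0  0  1
  R[2]: 0  0  1  1  1  1  2
  R[3]: 0  0  1  2  2  2  3
  R[4]: 0  0  1  2  2  3  4
  R[5]: 0  1  2  3  3  4  5
  R[6]: 0  1  2  3  4  5  6
  R[7]: 1  2  3  4  5  6  7

so w = (7, 3, 4, 6, 2, 5, 1).

Fulton essential set (4 of the 15 Rothe cells):

[(1, 6, 0), (4, 2, 0), (4, 5, 2), (6, 1, 0)]


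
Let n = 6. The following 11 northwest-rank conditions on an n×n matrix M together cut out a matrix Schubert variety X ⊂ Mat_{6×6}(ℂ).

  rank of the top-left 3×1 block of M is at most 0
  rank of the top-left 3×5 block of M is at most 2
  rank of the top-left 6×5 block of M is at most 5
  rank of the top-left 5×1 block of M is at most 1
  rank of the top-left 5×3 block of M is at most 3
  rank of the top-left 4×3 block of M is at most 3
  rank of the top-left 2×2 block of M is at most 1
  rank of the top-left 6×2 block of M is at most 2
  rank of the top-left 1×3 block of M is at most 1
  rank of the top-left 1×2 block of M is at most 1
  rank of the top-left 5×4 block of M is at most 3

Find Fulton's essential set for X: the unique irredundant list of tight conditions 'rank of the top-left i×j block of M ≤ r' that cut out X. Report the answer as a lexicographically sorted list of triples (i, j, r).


Reconstructing r_w from the 11 given conditions:

  i=1: 0 1 1 1 1 1
  i=2: 0 1 2 2 2 2
  i=3: 0 1 2 2 2 3
  i=4: 1 2 3 3 3 4
  i=5: 1 2 3 3 4 5
  i=6: 1 2 3 4 5 6

reading off 1-entries of Δ²R: w = (2, 3, 6, 1, 5, 4).

Rothe diagram D(w) (6 cells), 3 SE-corners (essential conditions):

[(3, 1, 0), (3, 5, 2), (5, 4, 3)]


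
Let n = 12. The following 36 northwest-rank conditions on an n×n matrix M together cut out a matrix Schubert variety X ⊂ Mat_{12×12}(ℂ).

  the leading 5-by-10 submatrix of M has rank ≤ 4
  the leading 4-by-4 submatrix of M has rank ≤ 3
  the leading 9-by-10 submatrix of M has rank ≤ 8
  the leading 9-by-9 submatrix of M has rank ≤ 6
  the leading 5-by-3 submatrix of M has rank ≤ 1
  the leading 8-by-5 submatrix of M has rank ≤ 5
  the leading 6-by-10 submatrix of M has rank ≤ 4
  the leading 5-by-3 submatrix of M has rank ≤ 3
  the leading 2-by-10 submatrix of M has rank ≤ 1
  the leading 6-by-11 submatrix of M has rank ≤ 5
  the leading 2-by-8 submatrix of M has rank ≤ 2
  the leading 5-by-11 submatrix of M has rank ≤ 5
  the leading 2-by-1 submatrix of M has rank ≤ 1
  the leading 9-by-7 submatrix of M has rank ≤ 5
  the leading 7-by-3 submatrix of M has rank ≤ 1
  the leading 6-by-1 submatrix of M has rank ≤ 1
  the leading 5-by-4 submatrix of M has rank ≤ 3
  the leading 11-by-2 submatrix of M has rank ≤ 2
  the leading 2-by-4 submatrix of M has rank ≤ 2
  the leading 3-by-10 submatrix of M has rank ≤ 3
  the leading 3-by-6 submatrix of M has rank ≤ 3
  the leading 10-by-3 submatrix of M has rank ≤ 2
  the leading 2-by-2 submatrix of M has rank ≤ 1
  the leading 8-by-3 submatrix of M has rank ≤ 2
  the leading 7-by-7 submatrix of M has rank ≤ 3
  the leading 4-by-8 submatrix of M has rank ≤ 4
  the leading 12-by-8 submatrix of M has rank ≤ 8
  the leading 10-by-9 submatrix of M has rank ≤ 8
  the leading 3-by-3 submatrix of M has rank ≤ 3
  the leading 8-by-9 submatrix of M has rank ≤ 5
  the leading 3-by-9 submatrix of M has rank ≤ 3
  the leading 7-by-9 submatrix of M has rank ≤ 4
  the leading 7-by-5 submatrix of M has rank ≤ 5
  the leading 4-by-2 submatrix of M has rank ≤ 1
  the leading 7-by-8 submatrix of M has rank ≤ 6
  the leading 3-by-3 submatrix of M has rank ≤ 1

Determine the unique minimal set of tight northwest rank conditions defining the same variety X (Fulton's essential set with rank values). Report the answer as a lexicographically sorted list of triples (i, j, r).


Reconstructing r_w from the 36 given conditions:

  i=1: 1 | 1 | 1 | 1 | 1 | 1 | 1 | 1 | 1 | 1 | 1 | 1
  i=2: 1 | 1 | 1 | 1 | 1 | 1 | 1 | 1 | 1 | 1 | 2 | 2
  i=3: 1 | 1 | 1 | 2 | 2 | 2 | 2 | 2 | 2 | 2 | 3 | 3
  i=4: 1 | 1 | 1 | 2 | 3 | 3 | 3 | 3 | 3 | 3 | 4 | 4
  i=5: 1 | 1 | 1 | 2 | 3 | 3 | 3 | 4 | 4 | 4 | 5 | 5
  i=6: 1 | 1 | 1 | 2 | 3 | 3 | 3 | 4 | 4 | 4 | 5 | 6
  i=7: 1 | 1 | 1 | 2 | 3 | 3 | 3 | 4 | 4 | 5 | 6 | 7
  i=8: 1 | 2 | 2 | 3 | 4 | 4 | 4 | 5 | 5 | 6 | 7 | 8
  i=9: 1 | 2 | 2 | 3 | 4 | 5 | 5 | 6 | 6 | 7 | 8 | 9
  i=10: 1 | 2 | 2 | 3 | 4 | 5 | 6 | 7 | 7 | 8 | 9 | 10
  i=11: 1 | 2 | 3 | 4 | 5 | 6 | 7 | 8 | 8 | 9 | 10 | 11
  i=12: 1 | 2 | 3 | 4 | 5 | 6 | 7 | 8 | 9 | 10 | 11 | 12

hence w(1..12) = (1, 11, 4, 5, 8, 12, 10, 2, 6, 7, 3, 9).

D(w) has 30 cells with 6 SE-corners; essential set:

[(2, 10, 1), (6, 10, 4), (7, 3, 1), (7, 7, 3), (7, 9, 4), (10, 3, 2)]


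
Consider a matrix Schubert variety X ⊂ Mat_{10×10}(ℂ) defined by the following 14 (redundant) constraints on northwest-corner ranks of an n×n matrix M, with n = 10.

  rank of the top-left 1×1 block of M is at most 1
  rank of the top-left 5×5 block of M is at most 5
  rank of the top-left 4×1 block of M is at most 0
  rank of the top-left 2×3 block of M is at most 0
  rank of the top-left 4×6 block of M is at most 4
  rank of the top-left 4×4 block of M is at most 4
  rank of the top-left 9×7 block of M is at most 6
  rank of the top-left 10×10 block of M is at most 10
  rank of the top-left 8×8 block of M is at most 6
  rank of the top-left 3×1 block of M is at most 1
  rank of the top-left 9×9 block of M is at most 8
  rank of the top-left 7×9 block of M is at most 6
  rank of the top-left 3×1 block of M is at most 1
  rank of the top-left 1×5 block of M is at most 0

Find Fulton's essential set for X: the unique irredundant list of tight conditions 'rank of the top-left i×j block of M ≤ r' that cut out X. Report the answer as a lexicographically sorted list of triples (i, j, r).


Reconstructing r_w from the 14 given conditions:

  i=1: 0  0  0  0  0  1  1  1  1  1
  i=2: 0  0  0  1  1  2  2  2  2  2
  i=3: 0  1  1  2  2  3  3  3  3  3
  i=4: 0  1  2  3  3  4  4  4  4  4
  i=5: 1  2  3  4  4  5  5  5  5  5
  i=6: 1  2  3  4  5  6  6  6  6  6
  i=7: 1  2  3  4  5  6  6  6  6  7
  i=8: 1  2  3  4  5  6  6  6  7  8
  i=9: 1  2  3  4  5  6  6  7  8  9
  i=10: 1  2  3  4  5  6  7  8  9  10

hence w(1..10) = (6, 4, 2, 3, 1, 5, 10, 9, 8, 7).

Fulton essential set (6 of the 16 Rothe cells):

[(1, 5, 0), (2, 3, 0), (4, 1, 0), (7, 9, 6), (8, 8, 6), (9, 7, 6)]


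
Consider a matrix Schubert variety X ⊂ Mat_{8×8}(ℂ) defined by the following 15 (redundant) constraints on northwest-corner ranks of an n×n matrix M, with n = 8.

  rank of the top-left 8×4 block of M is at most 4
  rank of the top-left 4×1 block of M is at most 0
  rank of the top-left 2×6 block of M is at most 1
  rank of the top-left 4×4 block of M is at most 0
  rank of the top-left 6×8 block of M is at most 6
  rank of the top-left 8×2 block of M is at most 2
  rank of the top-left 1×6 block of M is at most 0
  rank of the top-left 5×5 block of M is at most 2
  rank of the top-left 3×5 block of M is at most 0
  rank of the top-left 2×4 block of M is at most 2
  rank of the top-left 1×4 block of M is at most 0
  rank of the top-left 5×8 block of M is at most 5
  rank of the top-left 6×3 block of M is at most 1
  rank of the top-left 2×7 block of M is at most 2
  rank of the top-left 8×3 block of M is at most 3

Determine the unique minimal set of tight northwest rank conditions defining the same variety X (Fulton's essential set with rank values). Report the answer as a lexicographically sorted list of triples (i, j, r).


Recovering R(i,j) via the rank-extension bound from the 15 conditions:

  R[1]: 0 | 0 | 0 | 0 | 0 | 0 | 1 | 1
  R[2]: 0 | 0 | 0 | 0 | 0 | 1 | 2 | 2
  R[3]: 0 | 0 | 0 | 0 | 0 | 1 | 2 | 3
  R[4]: 0 | 0 | 0 | 0 | 1 | 2 | 3 | 4
  R[5]: 1 | 1 | 1 | 1 | 2 | 3 | 4 | 5
  R[6]: 1 | 1 | 1 | 2 | 3 | 4 | 5 | 6
  R[7]: 1 | 2 | 2 | 3 | 4 | 5 | 6 | 7
  R[8]: 1 | 2 | 3 | 4 | 5 | 6 | 7 | 8

giving w = (7, 6, 8, 5, 1, 4, 2, 3) via Δ²R.

4 SE-corners of the 22-cell Rothe diagram give Ess(w):

[(1, 6, 0), (3, 5, 0), (4, 4, 0), (6, 3, 1)]


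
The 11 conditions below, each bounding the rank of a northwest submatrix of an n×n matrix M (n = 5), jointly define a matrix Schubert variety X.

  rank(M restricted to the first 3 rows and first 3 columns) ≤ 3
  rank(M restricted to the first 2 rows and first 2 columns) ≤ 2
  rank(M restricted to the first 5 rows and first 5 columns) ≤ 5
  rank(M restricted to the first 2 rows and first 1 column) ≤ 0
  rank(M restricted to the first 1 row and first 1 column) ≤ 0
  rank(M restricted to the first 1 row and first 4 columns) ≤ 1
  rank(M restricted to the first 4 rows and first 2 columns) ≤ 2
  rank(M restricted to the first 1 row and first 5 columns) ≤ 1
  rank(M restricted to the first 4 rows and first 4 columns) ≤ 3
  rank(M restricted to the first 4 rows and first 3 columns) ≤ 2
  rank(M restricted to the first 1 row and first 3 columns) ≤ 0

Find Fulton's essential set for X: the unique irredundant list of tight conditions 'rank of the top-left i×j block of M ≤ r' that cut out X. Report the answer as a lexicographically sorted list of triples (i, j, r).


Computing R[i][j] = min implied NW-rank bound (n=5, 11 conditions):

  row 1: 0 0 0 1 1
  row 2: 0 1 1 2 2
  row 3: 1 2 2 3 3
  row 4: 1 2 2 3 4
  row 5: 1 2 3 4 5

second differences of R give the permutation w = (4, 2, 1, 5, 3).

ℓ(w)=5; the 3 essential cells (i,j,r):

[(1, 3, 0), (2, 1, 0), (4, 3, 2)]


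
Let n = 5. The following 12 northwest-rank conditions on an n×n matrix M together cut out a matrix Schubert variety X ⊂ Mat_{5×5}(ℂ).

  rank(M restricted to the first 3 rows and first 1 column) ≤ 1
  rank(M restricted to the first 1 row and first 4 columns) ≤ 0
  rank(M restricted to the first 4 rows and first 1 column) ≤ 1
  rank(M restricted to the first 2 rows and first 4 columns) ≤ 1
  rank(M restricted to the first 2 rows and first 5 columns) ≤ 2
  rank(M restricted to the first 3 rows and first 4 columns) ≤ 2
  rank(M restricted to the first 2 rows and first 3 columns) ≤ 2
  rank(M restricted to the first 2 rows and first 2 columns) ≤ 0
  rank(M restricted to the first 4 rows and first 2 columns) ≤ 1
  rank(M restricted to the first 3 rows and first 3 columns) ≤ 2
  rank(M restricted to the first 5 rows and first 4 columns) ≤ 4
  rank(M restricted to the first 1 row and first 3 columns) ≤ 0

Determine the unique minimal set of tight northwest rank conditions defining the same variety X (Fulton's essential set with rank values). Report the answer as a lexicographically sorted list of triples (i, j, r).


Reconstructing r_w from the 12 given conditions:

  R[1]: 0  0  0  0  1
  R[2]: 0  0  1  1  2
  R[3]: 1  1  2  2  3
  R[4]: 1  1  2  3  4
  R[5]: 1  2  3  4  5

the unique w with this rank table is (5, 3, 1, 4, 2).

|D(w)|=7, |Ess(w)|=3:

[(1, 4, 0), (2, 2, 0), (4, 2, 1)]


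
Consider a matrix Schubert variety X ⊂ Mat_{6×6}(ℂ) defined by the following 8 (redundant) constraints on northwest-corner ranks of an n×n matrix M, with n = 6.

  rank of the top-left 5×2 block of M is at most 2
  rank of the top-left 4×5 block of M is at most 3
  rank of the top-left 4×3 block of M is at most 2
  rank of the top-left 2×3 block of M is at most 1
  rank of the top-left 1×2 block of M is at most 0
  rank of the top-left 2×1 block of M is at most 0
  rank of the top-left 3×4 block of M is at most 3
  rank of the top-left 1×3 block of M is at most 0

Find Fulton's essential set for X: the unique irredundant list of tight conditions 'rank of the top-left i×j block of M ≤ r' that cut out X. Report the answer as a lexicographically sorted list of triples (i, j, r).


Computing R[i][j] = min implied NW-rank bound (n=6, 8 conditions):

  row 1: 0  0  0  1  1  1
  row 2: 0  1  1  2  2  2
  row 3: 1  2  2  3  3  3
  row 4: 1  2  2  3  3  4
  row 5: 1  2  3  4  4  5
  row 6: 1  2  3  4  5  6

the unique w with this rank table is (4, 2, 1, 6, 3, 5).

4 SE-corners of the 6-cell Rothe diagram give Ess(w):

[(1, 3, 0), (2, 1, 0), (4, 3, 2), (4, 5, 3)]


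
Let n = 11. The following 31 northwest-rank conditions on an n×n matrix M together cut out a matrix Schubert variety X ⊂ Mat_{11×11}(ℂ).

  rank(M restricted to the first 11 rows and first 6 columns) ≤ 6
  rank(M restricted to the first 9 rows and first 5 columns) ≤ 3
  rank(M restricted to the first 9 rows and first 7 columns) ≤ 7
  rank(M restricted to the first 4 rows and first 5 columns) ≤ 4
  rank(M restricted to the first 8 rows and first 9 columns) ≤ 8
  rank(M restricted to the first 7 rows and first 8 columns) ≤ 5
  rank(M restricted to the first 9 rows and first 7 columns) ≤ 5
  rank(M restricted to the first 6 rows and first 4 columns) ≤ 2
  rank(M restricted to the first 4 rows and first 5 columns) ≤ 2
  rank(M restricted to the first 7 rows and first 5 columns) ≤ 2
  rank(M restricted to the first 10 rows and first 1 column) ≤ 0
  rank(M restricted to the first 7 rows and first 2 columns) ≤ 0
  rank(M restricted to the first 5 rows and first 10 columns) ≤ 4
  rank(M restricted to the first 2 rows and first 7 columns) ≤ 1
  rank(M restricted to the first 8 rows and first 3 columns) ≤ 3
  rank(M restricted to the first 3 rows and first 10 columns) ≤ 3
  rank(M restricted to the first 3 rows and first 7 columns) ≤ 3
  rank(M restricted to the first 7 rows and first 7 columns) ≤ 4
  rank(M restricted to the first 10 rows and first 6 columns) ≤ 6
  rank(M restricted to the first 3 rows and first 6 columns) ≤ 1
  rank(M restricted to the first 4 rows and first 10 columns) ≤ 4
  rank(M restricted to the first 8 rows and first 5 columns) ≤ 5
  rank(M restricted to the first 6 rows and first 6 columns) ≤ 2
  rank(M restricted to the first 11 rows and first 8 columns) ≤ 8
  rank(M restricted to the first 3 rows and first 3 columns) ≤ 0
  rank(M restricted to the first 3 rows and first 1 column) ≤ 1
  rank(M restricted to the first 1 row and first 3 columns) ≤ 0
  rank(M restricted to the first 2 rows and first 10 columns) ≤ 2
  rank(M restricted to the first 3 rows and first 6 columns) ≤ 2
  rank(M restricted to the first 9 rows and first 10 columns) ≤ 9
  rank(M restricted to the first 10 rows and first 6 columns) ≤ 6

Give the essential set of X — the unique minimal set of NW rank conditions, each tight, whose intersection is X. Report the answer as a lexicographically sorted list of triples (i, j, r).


Propagating the 31 rank bounds to every northwest block:

  0 0 0 1 1 1 1 1 1 1 1
  0 0 0 1 1 1 1 2 2 2 2
  0 0 0 1 1 1 2 3 3 3 3
  0 0 1 2 2 2 3 4 4 4 4
  0 0 1 2 2 2 3 4 4 4 5
  0 0 1 2 2 2 3 4 5 5 6
  0 0 1 2 2 3 4 5 6 6 7
  0 1 2 3 3 4 5 6 7 7 8
  0 1 2 3 3 4 5 6 7 8 9
  0 1 2 3 4 5 6 7 8 9 10
  1 2 3 4 5 6 7 8 9 10 11

giving w = (4, 8, 7, 3, 11, 9, 6, 2, 10, 5, 1) via Δ²R.

|D(w)|=33, |Ess(w)|=9:

[(2, 7, 1), (3, 3, 0), (3, 6, 1), (5, 10, 4), (6, 6, 2), (7, 2, 0), (7, 5, 2), (9, 5, 3), (10, 1, 0)]


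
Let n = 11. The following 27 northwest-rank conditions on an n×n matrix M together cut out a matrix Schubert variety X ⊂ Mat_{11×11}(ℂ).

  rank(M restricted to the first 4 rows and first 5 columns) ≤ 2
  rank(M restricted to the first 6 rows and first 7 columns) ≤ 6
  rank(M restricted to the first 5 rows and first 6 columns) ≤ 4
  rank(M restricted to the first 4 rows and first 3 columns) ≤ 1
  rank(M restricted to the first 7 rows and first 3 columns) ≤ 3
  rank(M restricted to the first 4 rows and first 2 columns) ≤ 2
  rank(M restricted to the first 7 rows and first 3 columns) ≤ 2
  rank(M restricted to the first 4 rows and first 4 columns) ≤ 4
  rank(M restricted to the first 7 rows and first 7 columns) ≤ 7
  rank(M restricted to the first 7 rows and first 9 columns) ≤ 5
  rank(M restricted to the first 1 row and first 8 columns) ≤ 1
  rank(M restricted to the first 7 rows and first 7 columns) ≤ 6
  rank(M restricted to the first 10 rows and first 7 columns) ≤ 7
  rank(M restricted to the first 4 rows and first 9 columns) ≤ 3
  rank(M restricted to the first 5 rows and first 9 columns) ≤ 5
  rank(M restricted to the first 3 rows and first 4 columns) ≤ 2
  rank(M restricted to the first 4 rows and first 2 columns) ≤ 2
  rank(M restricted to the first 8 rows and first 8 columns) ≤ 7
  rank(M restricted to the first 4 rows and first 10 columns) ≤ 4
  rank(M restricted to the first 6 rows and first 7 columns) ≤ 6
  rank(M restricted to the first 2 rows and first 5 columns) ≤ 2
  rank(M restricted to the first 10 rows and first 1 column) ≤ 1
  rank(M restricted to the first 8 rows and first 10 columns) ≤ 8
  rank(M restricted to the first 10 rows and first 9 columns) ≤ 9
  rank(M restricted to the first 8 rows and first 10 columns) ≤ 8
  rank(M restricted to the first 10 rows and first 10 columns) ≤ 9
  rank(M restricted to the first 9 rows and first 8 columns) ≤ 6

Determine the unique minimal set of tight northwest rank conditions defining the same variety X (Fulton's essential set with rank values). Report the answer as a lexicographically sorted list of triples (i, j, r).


Recovering R(i,j) via the rank-extension bound from the 27 conditions:

  1 | 1 | 1 | 1 | 1 | 1 | 1 | 1 | 1 | 1 | 1
  1 | 1 | 1 | 2 | 2 | 2 | 2 | 2 | 2 | 2 | 2
  1 | 1 | 1 | 2 | 2 | 3 | 3 | 3 | 3 | 3 | 3
  1 | 1 | 1 | 2 | 2 | 3 | 3 | 3 | 3 | 4 | 4
  1 | 2 | 2 | 3 | 3 | 4 | 4 | 4 | 4 | 5 | 5
  1 | 2 | 2 | 3 | 4 | 5 | 5 | 5 | 5 | 6 | 6
  1 | 2 | 2 | 3 | 4 | 5 | 5 | 5 | 5 | 6 | 7
  1 | 2 | 3 | 4 | 5 | 6 | 6 | 6 | 6 | 7 | 8
  1 | 2 | 3 | 4 | 5 | 6 | 6 | 6 | 7 | 8 | 9
  1 | 2 | 3 | 4 | 5 | 6 | 7 | 7 | 8 | 9 | 10
  1 | 2 | 3 | 4 | 5 | 6 | 7 | 8 | 9 | 10 | 11

second differences of R give the permutation w = (1, 4, 6, 10, 2, 5, 11, 3, 9, 7, 8).

6 SE-corners of the 18-cell Rothe diagram give Ess(w):

[(4, 3, 1), (4, 5, 2), (4, 9, 3), (7, 3, 2), (7, 9, 5), (9, 8, 6)]


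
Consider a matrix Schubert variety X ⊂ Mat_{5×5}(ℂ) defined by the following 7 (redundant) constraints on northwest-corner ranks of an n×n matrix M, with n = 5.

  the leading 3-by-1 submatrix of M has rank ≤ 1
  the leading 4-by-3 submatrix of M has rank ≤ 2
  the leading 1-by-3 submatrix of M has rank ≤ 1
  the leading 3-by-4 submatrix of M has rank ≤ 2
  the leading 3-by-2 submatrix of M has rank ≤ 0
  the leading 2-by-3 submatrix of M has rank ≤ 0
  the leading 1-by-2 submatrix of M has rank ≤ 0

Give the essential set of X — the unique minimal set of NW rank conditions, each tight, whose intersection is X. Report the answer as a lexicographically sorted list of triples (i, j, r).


The tightest implied rank at each (i,j), from the 7 conditions:

  i=1: 0 0 0 1 1
  i=2: 0 0 0 1 2
  i=3: 0 0 1 2 3
  i=4: 1 1 2 3 4
  i=5: 1 2 3 4 5

hence w(1..5) = (4, 5, 3, 1, 2).

ℓ(w)=8; the 2 essential cells (i,j,r):

[(2, 3, 0), (3, 2, 0)]


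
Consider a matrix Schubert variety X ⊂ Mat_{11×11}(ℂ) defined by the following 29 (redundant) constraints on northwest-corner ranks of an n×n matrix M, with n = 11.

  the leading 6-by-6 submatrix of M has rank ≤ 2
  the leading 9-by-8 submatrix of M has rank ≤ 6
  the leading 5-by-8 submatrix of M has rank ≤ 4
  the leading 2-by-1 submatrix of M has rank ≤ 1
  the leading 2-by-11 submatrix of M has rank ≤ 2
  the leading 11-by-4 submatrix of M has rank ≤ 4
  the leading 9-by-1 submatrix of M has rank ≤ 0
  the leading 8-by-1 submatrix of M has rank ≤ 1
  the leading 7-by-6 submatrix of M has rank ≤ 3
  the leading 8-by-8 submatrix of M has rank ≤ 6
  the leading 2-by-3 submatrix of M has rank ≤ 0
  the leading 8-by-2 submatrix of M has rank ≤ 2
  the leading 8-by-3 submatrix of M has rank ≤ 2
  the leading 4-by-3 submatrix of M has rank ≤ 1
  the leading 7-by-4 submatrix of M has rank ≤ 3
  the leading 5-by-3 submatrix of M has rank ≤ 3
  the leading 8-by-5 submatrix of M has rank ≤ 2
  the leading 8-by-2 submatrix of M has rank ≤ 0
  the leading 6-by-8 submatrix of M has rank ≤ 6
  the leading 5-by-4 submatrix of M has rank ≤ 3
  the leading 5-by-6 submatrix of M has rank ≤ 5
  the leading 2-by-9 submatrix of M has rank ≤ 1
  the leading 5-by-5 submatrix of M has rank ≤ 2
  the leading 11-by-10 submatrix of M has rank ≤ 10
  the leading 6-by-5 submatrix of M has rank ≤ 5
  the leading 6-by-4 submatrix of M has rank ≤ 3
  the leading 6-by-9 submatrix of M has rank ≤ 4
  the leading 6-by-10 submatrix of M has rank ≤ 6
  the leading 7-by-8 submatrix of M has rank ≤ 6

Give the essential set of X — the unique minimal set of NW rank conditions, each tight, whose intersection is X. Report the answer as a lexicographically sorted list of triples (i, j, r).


Propagating the 29 rank bounds to every northwest block:

  row 1: 0 | 0 | 0 | 1 | 1 | 1 | 1 | 1 | 1 | 1 | 1
  row 2: 0 | 0 | 0 | 1 | 1 | 1 | 1 | 1 | 1 | 2 | 2
  row 3: 0 | 0 | 1 | 2 | 2 | 2 | 2 | 2 | 2 | 3 | 3
  row 4: 0 | 0 | 1 | 2 | 2 | 2 | 3 | 3 | 3 | 4 | 4
  row 5: 0 | 0 | 1 | 2 | 2 | 2 | 3 | 4 | 4 | 5 | 5
  row 6: 0 | 0 | 1 | 2 | 2 | 2 | 3 | 4 | 4 | 5 | 6
  row 7: 0 | 0 | 1 | 2 | 2 | 3 | 4 | 5 | 5 | 6 | 7
  row 8: 0 | 0 | 1 | 2 | 2 | 3 | 4 | 5 | 6 | 7 | 8
  row 9: 0 | 1 | 2 | 3 | 3 | 4 | 5 | 6 | 7 | 8 | 9
  row 10: 1 | 2 | 3 | 4 | 4 | 5 | 6 | 7 | 8 | 9 | 10
  row 11: 1 | 2 | 3 | 4 | 5 | 6 | 7 | 8 | 9 | 10 | 11

second differences of R give the permutation w = (4, 10, 3, 7, 8, 11, 6, 9, 2, 1, 5).

7 SE-corners of the 33-cell Rothe diagram give Ess(w):

[(2, 3, 0), (2, 9, 1), (6, 6, 2), (6, 9, 4), (8, 2, 0), (8, 5, 2), (9, 1, 0)]
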